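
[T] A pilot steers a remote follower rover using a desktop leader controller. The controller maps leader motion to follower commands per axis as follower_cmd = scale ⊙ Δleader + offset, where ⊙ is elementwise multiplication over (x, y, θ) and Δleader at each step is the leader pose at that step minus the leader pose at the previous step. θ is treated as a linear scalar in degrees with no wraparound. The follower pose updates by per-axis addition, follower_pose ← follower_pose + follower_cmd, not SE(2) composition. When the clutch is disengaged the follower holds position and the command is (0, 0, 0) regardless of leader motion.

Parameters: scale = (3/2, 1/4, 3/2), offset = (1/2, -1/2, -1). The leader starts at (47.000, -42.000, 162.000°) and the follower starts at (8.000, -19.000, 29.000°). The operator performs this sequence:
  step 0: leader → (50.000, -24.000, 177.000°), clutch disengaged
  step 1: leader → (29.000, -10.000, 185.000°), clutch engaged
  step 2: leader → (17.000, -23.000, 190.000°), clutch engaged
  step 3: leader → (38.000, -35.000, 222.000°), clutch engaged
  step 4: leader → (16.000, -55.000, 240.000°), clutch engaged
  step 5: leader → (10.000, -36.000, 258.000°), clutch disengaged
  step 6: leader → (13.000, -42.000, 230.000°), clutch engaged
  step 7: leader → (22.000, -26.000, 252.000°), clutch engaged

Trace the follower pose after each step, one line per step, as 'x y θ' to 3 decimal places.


8.000 -19.000 29.000
-23.000 -16.000 40.000
-40.500 -19.750 46.500
-8.500 -23.250 93.500
-41.000 -28.750 119.500
-41.000 -28.750 119.500
-36.000 -30.750 76.500
-22.000 -27.250 108.500

step 0: Δleader=(3.000, 18.000, 15.000°), disengaged; cmd=(0,0,0) → follower holds at (8.000, -19.000, 29.000°)
step 1: Δleader=(-21.000, 14.000, 8.000°), engaged; cmd=(-31.000, 3.000, 11.000°) → follower=(-23.000, -16.000, 40.000°)
step 2: Δleader=(-12.000, -13.000, 5.000°), engaged; cmd=(-17.500, -3.750, 6.500°) → follower=(-40.500, -19.750, 46.500°)
step 3: Δleader=(21.000, -12.000, 32.000°), engaged; cmd=(32.000, -3.500, 47.000°) → follower=(-8.500, -23.250, 93.500°)
step 4: Δleader=(-22.000, -20.000, 18.000°), engaged; cmd=(-32.500, -5.500, 26.000°) → follower=(-41.000, -28.750, 119.500°)
step 5: Δleader=(-6.000, 19.000, 18.000°), disengaged; cmd=(0,0,0) → follower holds at (-41.000, -28.750, 119.500°)
step 6: Δleader=(3.000, -6.000, -28.000°), engaged; cmd=(5.000, -2.000, -43.000°) → follower=(-36.000, -30.750, 76.500°)
step 7: Δleader=(9.000, 16.000, 22.000°), engaged; cmd=(14.000, 3.500, 32.000°) → follower=(-22.000, -27.250, 108.500°)


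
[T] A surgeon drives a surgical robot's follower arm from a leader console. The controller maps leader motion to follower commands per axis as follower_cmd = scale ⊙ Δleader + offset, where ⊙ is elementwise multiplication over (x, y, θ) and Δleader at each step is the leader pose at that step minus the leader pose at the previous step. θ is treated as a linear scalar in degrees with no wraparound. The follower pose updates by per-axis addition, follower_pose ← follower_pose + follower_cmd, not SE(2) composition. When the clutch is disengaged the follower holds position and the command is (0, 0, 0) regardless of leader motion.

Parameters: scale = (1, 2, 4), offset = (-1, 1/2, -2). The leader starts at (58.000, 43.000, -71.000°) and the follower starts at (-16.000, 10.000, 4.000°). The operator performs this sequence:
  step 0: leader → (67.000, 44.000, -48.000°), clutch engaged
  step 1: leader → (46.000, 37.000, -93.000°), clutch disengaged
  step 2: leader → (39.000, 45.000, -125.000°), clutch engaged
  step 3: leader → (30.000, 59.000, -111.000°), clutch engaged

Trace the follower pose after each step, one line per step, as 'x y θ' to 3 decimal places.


-8.000 12.500 94.000
-8.000 12.500 94.000
-16.000 29.000 -36.000
-26.000 57.500 18.000

step 0: Δleader=(9.000, 1.000, 23.000°), engaged; cmd=(8.000, 2.500, 90.000°) → follower=(-8.000, 12.500, 94.000°)
step 1: Δleader=(-21.000, -7.000, -45.000°), disengaged; cmd=(0,0,0) → follower holds at (-8.000, 12.500, 94.000°)
step 2: Δleader=(-7.000, 8.000, -32.000°), engaged; cmd=(-8.000, 16.500, -130.000°) → follower=(-16.000, 29.000, -36.000°)
step 3: Δleader=(-9.000, 14.000, 14.000°), engaged; cmd=(-10.000, 28.500, 54.000°) → follower=(-26.000, 57.500, 18.000°)


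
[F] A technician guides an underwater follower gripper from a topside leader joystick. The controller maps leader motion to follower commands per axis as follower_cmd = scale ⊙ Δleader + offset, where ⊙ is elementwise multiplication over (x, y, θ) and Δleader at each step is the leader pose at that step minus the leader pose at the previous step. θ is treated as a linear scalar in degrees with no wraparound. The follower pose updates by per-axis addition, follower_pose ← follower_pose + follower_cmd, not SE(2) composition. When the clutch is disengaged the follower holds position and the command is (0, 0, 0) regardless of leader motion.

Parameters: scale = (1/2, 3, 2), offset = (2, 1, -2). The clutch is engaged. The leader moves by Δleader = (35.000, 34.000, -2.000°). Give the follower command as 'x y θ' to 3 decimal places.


axis x: 1/2·35.000 + 2 = 19.500
axis y: 3·34.000 + 1 = 103.000
axis θ: 2·-2.000 + -2 = -6.000

19.500 103.000 -6.000


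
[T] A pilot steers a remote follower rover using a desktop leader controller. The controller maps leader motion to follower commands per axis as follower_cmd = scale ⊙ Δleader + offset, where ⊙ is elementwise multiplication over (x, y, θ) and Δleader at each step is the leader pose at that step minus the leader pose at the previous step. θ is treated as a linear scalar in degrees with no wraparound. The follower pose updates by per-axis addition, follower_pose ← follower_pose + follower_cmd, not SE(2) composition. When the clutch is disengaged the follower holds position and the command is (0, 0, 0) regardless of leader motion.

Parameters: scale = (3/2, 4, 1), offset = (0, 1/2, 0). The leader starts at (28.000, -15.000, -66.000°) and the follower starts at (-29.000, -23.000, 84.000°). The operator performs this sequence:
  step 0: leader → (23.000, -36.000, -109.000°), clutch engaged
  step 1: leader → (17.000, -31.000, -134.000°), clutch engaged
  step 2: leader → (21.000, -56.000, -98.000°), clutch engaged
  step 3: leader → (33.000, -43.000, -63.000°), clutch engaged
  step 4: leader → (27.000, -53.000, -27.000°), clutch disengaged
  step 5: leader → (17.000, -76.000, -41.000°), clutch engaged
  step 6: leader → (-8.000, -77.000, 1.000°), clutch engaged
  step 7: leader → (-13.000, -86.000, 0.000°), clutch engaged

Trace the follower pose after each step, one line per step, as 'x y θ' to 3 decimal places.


-36.500 -106.500 41.000
-45.500 -86.000 16.000
-39.500 -185.500 52.000
-21.500 -133.000 87.000
-21.500 -133.000 87.000
-36.500 -224.500 73.000
-74.000 -228.000 115.000
-81.500 -263.500 114.000

step 0: Δleader=(-5.000, -21.000, -43.000°), engaged; cmd=(-7.500, -83.500, -43.000°) → follower=(-36.500, -106.500, 41.000°)
step 1: Δleader=(-6.000, 5.000, -25.000°), engaged; cmd=(-9.000, 20.500, -25.000°) → follower=(-45.500, -86.000, 16.000°)
step 2: Δleader=(4.000, -25.000, 36.000°), engaged; cmd=(6.000, -99.500, 36.000°) → follower=(-39.500, -185.500, 52.000°)
step 3: Δleader=(12.000, 13.000, 35.000°), engaged; cmd=(18.000, 52.500, 35.000°) → follower=(-21.500, -133.000, 87.000°)
step 4: Δleader=(-6.000, -10.000, 36.000°), disengaged; cmd=(0,0,0) → follower holds at (-21.500, -133.000, 87.000°)
step 5: Δleader=(-10.000, -23.000, -14.000°), engaged; cmd=(-15.000, -91.500, -14.000°) → follower=(-36.500, -224.500, 73.000°)
step 6: Δleader=(-25.000, -1.000, 42.000°), engaged; cmd=(-37.500, -3.500, 42.000°) → follower=(-74.000, -228.000, 115.000°)
step 7: Δleader=(-5.000, -9.000, -1.000°), engaged; cmd=(-7.500, -35.500, -1.000°) → follower=(-81.500, -263.500, 114.000°)


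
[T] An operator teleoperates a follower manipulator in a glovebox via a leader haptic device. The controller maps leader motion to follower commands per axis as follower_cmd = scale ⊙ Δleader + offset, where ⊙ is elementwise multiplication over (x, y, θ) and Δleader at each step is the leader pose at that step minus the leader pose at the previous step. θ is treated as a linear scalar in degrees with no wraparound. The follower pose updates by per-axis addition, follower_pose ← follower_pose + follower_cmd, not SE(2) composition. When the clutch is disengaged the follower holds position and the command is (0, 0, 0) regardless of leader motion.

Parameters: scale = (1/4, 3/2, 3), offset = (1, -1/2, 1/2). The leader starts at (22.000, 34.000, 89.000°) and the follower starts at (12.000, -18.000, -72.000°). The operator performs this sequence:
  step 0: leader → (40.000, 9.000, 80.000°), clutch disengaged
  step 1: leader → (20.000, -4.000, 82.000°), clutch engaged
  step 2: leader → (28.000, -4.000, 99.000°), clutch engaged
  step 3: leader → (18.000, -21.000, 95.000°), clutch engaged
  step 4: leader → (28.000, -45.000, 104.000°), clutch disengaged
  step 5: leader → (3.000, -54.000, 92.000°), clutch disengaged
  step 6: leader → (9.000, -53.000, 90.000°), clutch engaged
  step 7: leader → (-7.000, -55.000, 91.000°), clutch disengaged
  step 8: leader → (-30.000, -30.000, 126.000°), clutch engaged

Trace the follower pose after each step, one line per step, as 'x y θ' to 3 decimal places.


12.000 -18.000 -72.000
8.000 -38.000 -65.500
11.000 -38.500 -14.000
9.500 -64.500 -25.500
9.500 -64.500 -25.500
9.500 -64.500 -25.500
12.000 -63.500 -31.000
12.000 -63.500 -31.000
7.250 -26.500 74.500

step 0: Δleader=(18.000, -25.000, -9.000°), disengaged; cmd=(0,0,0) → follower holds at (12.000, -18.000, -72.000°)
step 1: Δleader=(-20.000, -13.000, 2.000°), engaged; cmd=(-4.000, -20.000, 6.500°) → follower=(8.000, -38.000, -65.500°)
step 2: Δleader=(8.000, 0.000, 17.000°), engaged; cmd=(3.000, -0.500, 51.500°) → follower=(11.000, -38.500, -14.000°)
step 3: Δleader=(-10.000, -17.000, -4.000°), engaged; cmd=(-1.500, -26.000, -11.500°) → follower=(9.500, -64.500, -25.500°)
step 4: Δleader=(10.000, -24.000, 9.000°), disengaged; cmd=(0,0,0) → follower holds at (9.500, -64.500, -25.500°)
step 5: Δleader=(-25.000, -9.000, -12.000°), disengaged; cmd=(0,0,0) → follower holds at (9.500, -64.500, -25.500°)
step 6: Δleader=(6.000, 1.000, -2.000°), engaged; cmd=(2.500, 1.000, -5.500°) → follower=(12.000, -63.500, -31.000°)
step 7: Δleader=(-16.000, -2.000, 1.000°), disengaged; cmd=(0,0,0) → follower holds at (12.000, -63.500, -31.000°)
step 8: Δleader=(-23.000, 25.000, 35.000°), engaged; cmd=(-4.750, 37.000, 105.500°) → follower=(7.250, -26.500, 74.500°)


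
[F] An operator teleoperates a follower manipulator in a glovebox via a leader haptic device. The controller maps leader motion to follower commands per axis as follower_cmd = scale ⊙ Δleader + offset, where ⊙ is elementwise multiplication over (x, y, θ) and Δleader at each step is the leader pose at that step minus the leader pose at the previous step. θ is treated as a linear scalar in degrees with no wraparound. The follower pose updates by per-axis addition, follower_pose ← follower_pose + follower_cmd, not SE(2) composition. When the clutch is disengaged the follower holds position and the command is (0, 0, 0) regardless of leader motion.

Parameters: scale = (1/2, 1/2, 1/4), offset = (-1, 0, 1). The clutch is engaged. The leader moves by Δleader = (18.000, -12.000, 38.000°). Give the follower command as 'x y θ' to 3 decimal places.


8.000 -6.000 10.500

axis x: 1/2·18.000 + -1 = 8.000
axis y: 1/2·-12.000 + 0 = -6.000
axis θ: 1/4·38.000 + 1 = 10.500


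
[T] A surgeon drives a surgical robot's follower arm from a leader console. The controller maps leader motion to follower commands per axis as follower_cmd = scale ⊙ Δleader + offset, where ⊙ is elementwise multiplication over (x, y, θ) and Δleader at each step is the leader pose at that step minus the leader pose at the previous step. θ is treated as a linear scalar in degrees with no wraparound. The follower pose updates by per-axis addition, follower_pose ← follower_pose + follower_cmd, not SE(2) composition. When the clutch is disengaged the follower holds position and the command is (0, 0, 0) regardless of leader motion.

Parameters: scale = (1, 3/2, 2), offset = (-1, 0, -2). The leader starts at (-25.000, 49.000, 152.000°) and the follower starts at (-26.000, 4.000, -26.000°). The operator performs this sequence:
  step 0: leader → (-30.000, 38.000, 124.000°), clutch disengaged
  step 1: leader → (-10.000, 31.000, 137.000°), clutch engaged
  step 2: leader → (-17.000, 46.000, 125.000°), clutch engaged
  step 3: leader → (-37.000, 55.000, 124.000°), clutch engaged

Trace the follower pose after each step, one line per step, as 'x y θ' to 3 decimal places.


-26.000 4.000 -26.000
-7.000 -6.500 -2.000
-15.000 16.000 -28.000
-36.000 29.500 -32.000

step 0: Δleader=(-5.000, -11.000, -28.000°), disengaged; cmd=(0,0,0) → follower holds at (-26.000, 4.000, -26.000°)
step 1: Δleader=(20.000, -7.000, 13.000°), engaged; cmd=(19.000, -10.500, 24.000°) → follower=(-7.000, -6.500, -2.000°)
step 2: Δleader=(-7.000, 15.000, -12.000°), engaged; cmd=(-8.000, 22.500, -26.000°) → follower=(-15.000, 16.000, -28.000°)
step 3: Δleader=(-20.000, 9.000, -1.000°), engaged; cmd=(-21.000, 13.500, -4.000°) → follower=(-36.000, 29.500, -32.000°)


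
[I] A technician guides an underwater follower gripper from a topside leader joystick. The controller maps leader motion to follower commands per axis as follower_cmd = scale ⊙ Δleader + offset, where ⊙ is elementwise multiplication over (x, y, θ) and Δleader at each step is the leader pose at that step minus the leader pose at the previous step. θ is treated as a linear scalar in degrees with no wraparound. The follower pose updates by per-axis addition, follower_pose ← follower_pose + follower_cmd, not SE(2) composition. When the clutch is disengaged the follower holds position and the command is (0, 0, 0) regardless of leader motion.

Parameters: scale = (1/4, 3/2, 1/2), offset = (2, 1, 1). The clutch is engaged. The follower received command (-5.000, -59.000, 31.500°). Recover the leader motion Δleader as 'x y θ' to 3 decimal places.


-28.000 -40.000 61.000

axis x: (-5.000 − 2) / (1/4) = -28.000
axis y: (-59.000 − 1) / (3/2) = -40.000
axis θ: (31.500 − 1) / (1/2) = 61.000


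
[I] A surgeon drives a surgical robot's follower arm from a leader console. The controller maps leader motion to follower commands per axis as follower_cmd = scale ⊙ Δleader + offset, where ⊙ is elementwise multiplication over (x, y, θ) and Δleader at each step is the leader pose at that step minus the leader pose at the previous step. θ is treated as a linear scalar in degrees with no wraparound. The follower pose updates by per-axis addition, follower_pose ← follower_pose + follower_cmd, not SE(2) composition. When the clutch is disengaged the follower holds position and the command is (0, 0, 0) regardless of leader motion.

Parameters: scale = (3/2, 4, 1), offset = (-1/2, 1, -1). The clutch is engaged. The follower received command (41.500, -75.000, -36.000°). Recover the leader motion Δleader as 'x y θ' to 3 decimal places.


axis x: (41.500 − -1/2) / (3/2) = 28.000
axis y: (-75.000 − 1) / (4) = -19.000
axis θ: (-36.000 − -1) / (1) = -35.000

28.000 -19.000 -35.000


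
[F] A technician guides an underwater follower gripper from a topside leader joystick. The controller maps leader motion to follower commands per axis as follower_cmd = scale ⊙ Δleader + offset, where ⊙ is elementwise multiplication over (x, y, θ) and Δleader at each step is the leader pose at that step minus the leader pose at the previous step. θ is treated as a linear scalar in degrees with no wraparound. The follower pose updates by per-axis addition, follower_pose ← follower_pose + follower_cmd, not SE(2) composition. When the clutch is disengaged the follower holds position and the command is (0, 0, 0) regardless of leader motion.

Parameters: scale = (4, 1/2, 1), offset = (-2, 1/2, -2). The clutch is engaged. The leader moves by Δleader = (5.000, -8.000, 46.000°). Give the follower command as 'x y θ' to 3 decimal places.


axis x: 4·5.000 + -2 = 18.000
axis y: 1/2·-8.000 + 1/2 = -3.500
axis θ: 1·46.000 + -2 = 44.000

18.000 -3.500 44.000


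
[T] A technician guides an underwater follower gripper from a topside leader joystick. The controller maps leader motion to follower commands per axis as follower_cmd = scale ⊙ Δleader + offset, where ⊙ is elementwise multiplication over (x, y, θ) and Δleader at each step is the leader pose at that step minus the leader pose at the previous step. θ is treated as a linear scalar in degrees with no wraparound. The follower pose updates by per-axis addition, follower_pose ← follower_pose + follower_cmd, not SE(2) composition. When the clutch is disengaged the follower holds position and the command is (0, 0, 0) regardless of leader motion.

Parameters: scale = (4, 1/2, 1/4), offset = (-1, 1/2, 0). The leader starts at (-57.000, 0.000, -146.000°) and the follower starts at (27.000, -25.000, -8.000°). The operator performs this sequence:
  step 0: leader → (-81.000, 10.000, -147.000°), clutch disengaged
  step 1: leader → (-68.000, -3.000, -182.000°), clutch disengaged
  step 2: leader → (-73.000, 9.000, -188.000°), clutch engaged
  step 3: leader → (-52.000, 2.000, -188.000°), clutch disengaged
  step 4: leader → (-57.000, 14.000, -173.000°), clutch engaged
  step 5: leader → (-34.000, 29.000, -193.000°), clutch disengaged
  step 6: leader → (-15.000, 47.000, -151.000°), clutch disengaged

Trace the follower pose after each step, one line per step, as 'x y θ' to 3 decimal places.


step 0: Δleader=(-24.000, 10.000, -1.000°), disengaged; cmd=(0,0,0) → follower holds at (27.000, -25.000, -8.000°)
step 1: Δleader=(13.000, -13.000, -35.000°), disengaged; cmd=(0,0,0) → follower holds at (27.000, -25.000, -8.000°)
step 2: Δleader=(-5.000, 12.000, -6.000°), engaged; cmd=(-21.000, 6.500, -1.500°) → follower=(6.000, -18.500, -9.500°)
step 3: Δleader=(21.000, -7.000, 0.000°), disengaged; cmd=(0,0,0) → follower holds at (6.000, -18.500, -9.500°)
step 4: Δleader=(-5.000, 12.000, 15.000°), engaged; cmd=(-21.000, 6.500, 3.750°) → follower=(-15.000, -12.000, -5.750°)
step 5: Δleader=(23.000, 15.000, -20.000°), disengaged; cmd=(0,0,0) → follower holds at (-15.000, -12.000, -5.750°)
step 6: Δleader=(19.000, 18.000, 42.000°), disengaged; cmd=(0,0,0) → follower holds at (-15.000, -12.000, -5.750°)

27.000 -25.000 -8.000
27.000 -25.000 -8.000
6.000 -18.500 -9.500
6.000 -18.500 -9.500
-15.000 -12.000 -5.750
-15.000 -12.000 -5.750
-15.000 -12.000 -5.750


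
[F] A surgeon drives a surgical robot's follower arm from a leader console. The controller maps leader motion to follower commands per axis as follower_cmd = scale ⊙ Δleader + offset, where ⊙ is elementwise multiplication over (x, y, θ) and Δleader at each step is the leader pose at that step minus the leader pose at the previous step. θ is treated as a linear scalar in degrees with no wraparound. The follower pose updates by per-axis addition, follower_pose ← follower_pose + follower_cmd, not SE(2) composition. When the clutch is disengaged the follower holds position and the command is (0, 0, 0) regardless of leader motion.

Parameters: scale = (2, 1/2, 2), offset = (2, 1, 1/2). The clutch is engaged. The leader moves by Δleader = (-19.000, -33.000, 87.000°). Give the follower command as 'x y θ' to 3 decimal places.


-36.000 -15.500 174.500

axis x: 2·-19.000 + 2 = -36.000
axis y: 1/2·-33.000 + 1 = -15.500
axis θ: 2·87.000 + 1/2 = 174.500


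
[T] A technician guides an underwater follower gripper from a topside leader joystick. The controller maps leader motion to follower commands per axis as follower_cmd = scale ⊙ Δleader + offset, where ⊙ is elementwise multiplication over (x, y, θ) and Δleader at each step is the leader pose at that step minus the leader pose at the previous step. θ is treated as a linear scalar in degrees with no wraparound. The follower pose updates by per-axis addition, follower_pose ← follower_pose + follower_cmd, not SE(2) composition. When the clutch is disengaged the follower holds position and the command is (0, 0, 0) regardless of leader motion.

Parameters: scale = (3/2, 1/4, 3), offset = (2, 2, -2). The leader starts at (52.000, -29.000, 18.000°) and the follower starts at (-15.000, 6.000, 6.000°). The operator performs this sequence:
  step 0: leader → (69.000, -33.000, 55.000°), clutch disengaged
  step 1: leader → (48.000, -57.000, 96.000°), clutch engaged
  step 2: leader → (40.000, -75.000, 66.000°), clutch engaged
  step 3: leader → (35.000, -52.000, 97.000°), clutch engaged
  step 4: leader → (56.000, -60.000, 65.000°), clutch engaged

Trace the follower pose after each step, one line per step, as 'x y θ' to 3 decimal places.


step 0: Δleader=(17.000, -4.000, 37.000°), disengaged; cmd=(0,0,0) → follower holds at (-15.000, 6.000, 6.000°)
step 1: Δleader=(-21.000, -24.000, 41.000°), engaged; cmd=(-29.500, -4.000, 121.000°) → follower=(-44.500, 2.000, 127.000°)
step 2: Δleader=(-8.000, -18.000, -30.000°), engaged; cmd=(-10.000, -2.500, -92.000°) → follower=(-54.500, -0.500, 35.000°)
step 3: Δleader=(-5.000, 23.000, 31.000°), engaged; cmd=(-5.500, 7.750, 91.000°) → follower=(-60.000, 7.250, 126.000°)
step 4: Δleader=(21.000, -8.000, -32.000°), engaged; cmd=(33.500, 0.000, -98.000°) → follower=(-26.500, 7.250, 28.000°)

-15.000 6.000 6.000
-44.500 2.000 127.000
-54.500 -0.500 35.000
-60.000 7.250 126.000
-26.500 7.250 28.000


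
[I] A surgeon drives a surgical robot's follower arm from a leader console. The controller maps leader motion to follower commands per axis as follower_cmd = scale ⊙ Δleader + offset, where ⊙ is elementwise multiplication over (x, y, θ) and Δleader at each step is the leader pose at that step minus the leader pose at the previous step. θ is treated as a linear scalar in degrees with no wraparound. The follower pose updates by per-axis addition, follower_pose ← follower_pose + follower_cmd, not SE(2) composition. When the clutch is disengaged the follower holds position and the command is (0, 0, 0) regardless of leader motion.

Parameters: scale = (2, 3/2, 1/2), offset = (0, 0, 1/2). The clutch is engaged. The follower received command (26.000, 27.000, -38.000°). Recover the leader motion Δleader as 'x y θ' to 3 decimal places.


13.000 18.000 -77.000

axis x: (26.000 − 0) / (2) = 13.000
axis y: (27.000 − 0) / (3/2) = 18.000
axis θ: (-38.000 − 1/2) / (1/2) = -77.000


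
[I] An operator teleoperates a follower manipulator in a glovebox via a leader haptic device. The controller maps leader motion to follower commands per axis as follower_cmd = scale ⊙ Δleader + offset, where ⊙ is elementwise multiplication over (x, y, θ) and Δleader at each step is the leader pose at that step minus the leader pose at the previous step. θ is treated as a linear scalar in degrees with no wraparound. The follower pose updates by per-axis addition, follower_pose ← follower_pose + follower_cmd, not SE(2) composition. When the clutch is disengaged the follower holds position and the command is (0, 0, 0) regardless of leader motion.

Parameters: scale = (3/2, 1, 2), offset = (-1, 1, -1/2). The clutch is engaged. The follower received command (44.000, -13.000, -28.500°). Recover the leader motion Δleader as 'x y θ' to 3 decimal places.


axis x: (44.000 − -1) / (3/2) = 30.000
axis y: (-13.000 − 1) / (1) = -14.000
axis θ: (-28.500 − -1/2) / (2) = -14.000

30.000 -14.000 -14.000


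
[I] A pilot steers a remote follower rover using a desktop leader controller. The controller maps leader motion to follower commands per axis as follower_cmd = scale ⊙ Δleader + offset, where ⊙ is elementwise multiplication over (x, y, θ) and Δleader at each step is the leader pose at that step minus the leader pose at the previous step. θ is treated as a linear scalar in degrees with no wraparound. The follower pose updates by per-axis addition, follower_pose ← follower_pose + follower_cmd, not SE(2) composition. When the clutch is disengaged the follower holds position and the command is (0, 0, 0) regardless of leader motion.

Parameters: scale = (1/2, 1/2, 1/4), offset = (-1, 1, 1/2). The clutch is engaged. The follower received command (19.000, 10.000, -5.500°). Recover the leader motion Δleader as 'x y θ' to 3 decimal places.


axis x: (19.000 − -1) / (1/2) = 40.000
axis y: (10.000 − 1) / (1/2) = 18.000
axis θ: (-5.500 − 1/2) / (1/4) = -24.000

40.000 18.000 -24.000


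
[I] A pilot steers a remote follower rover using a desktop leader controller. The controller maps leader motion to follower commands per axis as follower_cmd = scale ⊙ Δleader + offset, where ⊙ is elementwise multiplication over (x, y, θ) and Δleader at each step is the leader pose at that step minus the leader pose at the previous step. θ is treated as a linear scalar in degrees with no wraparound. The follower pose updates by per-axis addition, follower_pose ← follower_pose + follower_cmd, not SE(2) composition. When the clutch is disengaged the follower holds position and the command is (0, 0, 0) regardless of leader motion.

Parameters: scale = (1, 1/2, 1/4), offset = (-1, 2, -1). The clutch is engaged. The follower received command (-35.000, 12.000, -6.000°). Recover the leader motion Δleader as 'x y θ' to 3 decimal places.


axis x: (-35.000 − -1) / (1) = -34.000
axis y: (12.000 − 2) / (1/2) = 20.000
axis θ: (-6.000 − -1) / (1/4) = -20.000

-34.000 20.000 -20.000


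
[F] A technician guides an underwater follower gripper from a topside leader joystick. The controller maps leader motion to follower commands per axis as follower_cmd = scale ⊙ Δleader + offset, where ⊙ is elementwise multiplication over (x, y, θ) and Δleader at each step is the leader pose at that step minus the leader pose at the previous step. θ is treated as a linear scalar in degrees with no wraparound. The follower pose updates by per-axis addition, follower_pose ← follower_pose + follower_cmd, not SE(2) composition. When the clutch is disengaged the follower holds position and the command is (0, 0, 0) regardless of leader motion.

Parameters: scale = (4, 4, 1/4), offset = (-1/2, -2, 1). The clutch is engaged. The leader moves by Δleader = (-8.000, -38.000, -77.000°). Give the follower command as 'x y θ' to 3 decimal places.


-32.500 -154.000 -18.250

axis x: 4·-8.000 + -1/2 = -32.500
axis y: 4·-38.000 + -2 = -154.000
axis θ: 1/4·-77.000 + 1 = -18.250


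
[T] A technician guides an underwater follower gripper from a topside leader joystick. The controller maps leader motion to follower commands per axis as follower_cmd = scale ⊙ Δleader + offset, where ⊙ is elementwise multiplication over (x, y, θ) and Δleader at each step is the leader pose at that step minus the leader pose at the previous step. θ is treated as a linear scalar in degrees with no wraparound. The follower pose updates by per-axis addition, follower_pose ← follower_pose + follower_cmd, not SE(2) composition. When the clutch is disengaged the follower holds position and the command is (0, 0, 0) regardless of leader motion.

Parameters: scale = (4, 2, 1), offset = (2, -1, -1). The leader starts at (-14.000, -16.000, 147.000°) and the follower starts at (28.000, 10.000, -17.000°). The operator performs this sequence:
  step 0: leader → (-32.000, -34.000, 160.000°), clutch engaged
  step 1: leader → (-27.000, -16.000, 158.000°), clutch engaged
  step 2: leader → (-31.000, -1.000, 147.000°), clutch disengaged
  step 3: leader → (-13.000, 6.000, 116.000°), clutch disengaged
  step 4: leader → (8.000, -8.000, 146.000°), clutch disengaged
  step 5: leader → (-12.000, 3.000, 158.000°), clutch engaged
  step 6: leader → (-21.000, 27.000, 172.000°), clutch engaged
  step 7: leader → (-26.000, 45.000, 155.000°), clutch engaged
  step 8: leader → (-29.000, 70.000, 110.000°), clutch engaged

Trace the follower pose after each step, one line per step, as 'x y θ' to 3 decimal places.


step 0: Δleader=(-18.000, -18.000, 13.000°), engaged; cmd=(-70.000, -37.000, 12.000°) → follower=(-42.000, -27.000, -5.000°)
step 1: Δleader=(5.000, 18.000, -2.000°), engaged; cmd=(22.000, 35.000, -3.000°) → follower=(-20.000, 8.000, -8.000°)
step 2: Δleader=(-4.000, 15.000, -11.000°), disengaged; cmd=(0,0,0) → follower holds at (-20.000, 8.000, -8.000°)
step 3: Δleader=(18.000, 7.000, -31.000°), disengaged; cmd=(0,0,0) → follower holds at (-20.000, 8.000, -8.000°)
step 4: Δleader=(21.000, -14.000, 30.000°), disengaged; cmd=(0,0,0) → follower holds at (-20.000, 8.000, -8.000°)
step 5: Δleader=(-20.000, 11.000, 12.000°), engaged; cmd=(-78.000, 21.000, 11.000°) → follower=(-98.000, 29.000, 3.000°)
step 6: Δleader=(-9.000, 24.000, 14.000°), engaged; cmd=(-34.000, 47.000, 13.000°) → follower=(-132.000, 76.000, 16.000°)
step 7: Δleader=(-5.000, 18.000, -17.000°), engaged; cmd=(-18.000, 35.000, -18.000°) → follower=(-150.000, 111.000, -2.000°)
step 8: Δleader=(-3.000, 25.000, -45.000°), engaged; cmd=(-10.000, 49.000, -46.000°) → follower=(-160.000, 160.000, -48.000°)

-42.000 -27.000 -5.000
-20.000 8.000 -8.000
-20.000 8.000 -8.000
-20.000 8.000 -8.000
-20.000 8.000 -8.000
-98.000 29.000 3.000
-132.000 76.000 16.000
-150.000 111.000 -2.000
-160.000 160.000 -48.000


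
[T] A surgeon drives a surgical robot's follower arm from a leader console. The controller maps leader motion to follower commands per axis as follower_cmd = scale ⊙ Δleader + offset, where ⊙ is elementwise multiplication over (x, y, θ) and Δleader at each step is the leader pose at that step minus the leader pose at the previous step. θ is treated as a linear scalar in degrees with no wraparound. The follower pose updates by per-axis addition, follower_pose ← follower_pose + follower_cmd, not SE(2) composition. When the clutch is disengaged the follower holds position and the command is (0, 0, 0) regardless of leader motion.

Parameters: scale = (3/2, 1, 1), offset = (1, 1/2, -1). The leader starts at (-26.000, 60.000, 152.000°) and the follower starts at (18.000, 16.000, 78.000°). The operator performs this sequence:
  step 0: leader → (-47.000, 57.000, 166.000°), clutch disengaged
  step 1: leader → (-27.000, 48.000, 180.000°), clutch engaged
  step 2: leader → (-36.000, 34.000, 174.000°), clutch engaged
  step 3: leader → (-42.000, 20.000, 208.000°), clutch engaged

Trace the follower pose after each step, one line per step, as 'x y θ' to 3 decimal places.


step 0: Δleader=(-21.000, -3.000, 14.000°), disengaged; cmd=(0,0,0) → follower holds at (18.000, 16.000, 78.000°)
step 1: Δleader=(20.000, -9.000, 14.000°), engaged; cmd=(31.000, -8.500, 13.000°) → follower=(49.000, 7.500, 91.000°)
step 2: Δleader=(-9.000, -14.000, -6.000°), engaged; cmd=(-12.500, -13.500, -7.000°) → follower=(36.500, -6.000, 84.000°)
step 3: Δleader=(-6.000, -14.000, 34.000°), engaged; cmd=(-8.000, -13.500, 33.000°) → follower=(28.500, -19.500, 117.000°)

18.000 16.000 78.000
49.000 7.500 91.000
36.500 -6.000 84.000
28.500 -19.500 117.000


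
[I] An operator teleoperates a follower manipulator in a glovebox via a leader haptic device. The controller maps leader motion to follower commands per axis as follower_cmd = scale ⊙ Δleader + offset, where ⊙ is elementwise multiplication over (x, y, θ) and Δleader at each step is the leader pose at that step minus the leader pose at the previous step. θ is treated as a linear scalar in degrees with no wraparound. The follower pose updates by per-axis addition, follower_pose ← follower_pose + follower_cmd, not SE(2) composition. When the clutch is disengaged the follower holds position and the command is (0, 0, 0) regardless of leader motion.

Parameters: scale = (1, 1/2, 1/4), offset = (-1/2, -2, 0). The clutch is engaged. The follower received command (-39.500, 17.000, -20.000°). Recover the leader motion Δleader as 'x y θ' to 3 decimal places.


axis x: (-39.500 − -1/2) / (1) = -39.000
axis y: (17.000 − -2) / (1/2) = 38.000
axis θ: (-20.000 − 0) / (1/4) = -80.000

-39.000 38.000 -80.000


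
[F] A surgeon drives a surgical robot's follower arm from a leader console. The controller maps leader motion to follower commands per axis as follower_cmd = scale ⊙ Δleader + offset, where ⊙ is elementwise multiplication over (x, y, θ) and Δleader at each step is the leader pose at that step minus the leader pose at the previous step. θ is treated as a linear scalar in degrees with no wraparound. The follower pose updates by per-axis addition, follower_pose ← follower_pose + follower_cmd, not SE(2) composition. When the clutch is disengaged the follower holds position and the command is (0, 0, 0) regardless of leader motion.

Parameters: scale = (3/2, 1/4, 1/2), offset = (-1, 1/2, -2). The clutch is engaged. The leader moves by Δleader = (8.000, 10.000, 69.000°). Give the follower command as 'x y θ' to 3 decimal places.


axis x: 3/2·8.000 + -1 = 11.000
axis y: 1/4·10.000 + 1/2 = 3.000
axis θ: 1/2·69.000 + -2 = 32.500

11.000 3.000 32.500


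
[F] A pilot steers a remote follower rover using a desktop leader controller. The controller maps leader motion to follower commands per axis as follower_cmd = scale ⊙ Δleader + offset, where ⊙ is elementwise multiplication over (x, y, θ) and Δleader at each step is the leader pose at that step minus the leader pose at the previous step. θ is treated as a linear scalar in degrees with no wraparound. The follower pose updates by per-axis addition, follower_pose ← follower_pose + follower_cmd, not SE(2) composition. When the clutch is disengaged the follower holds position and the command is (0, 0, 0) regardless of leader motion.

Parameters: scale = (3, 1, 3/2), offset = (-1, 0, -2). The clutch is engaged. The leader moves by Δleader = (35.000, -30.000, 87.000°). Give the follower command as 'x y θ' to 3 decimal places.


axis x: 3·35.000 + -1 = 104.000
axis y: 1·-30.000 + 0 = -30.000
axis θ: 3/2·87.000 + -2 = 128.500

104.000 -30.000 128.500


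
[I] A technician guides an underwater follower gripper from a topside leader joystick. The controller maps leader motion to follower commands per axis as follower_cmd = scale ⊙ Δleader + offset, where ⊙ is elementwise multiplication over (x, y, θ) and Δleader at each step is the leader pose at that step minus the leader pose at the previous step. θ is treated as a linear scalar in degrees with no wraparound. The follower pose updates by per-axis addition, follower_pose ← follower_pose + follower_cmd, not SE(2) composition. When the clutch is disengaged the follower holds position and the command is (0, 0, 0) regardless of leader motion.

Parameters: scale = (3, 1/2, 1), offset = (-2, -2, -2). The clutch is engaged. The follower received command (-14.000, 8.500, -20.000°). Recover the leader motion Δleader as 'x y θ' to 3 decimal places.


axis x: (-14.000 − -2) / (3) = -4.000
axis y: (8.500 − -2) / (1/2) = 21.000
axis θ: (-20.000 − -2) / (1) = -18.000

-4.000 21.000 -18.000


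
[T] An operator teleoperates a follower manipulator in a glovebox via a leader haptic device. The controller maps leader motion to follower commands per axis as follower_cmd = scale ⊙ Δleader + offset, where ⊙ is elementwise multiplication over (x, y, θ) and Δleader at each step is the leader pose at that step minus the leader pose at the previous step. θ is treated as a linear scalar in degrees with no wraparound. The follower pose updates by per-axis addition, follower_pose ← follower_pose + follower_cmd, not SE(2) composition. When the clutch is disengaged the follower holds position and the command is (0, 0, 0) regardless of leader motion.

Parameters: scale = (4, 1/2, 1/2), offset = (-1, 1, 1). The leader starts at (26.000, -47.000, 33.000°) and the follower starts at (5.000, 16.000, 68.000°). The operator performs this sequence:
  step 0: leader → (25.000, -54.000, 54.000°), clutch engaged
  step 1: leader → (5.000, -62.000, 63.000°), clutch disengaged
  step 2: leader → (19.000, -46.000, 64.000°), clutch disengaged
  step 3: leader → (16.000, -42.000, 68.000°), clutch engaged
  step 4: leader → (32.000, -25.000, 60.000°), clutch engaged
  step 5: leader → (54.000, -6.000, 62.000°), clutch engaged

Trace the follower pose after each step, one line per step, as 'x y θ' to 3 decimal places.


step 0: Δleader=(-1.000, -7.000, 21.000°), engaged; cmd=(-5.000, -2.500, 11.500°) → follower=(0.000, 13.500, 79.500°)
step 1: Δleader=(-20.000, -8.000, 9.000°), disengaged; cmd=(0,0,0) → follower holds at (0.000, 13.500, 79.500°)
step 2: Δleader=(14.000, 16.000, 1.000°), disengaged; cmd=(0,0,0) → follower holds at (0.000, 13.500, 79.500°)
step 3: Δleader=(-3.000, 4.000, 4.000°), engaged; cmd=(-13.000, 3.000, 3.000°) → follower=(-13.000, 16.500, 82.500°)
step 4: Δleader=(16.000, 17.000, -8.000°), engaged; cmd=(63.000, 9.500, -3.000°) → follower=(50.000, 26.000, 79.500°)
step 5: Δleader=(22.000, 19.000, 2.000°), engaged; cmd=(87.000, 10.500, 2.000°) → follower=(137.000, 36.500, 81.500°)

0.000 13.500 79.500
0.000 13.500 79.500
0.000 13.500 79.500
-13.000 16.500 82.500
50.000 26.000 79.500
137.000 36.500 81.500


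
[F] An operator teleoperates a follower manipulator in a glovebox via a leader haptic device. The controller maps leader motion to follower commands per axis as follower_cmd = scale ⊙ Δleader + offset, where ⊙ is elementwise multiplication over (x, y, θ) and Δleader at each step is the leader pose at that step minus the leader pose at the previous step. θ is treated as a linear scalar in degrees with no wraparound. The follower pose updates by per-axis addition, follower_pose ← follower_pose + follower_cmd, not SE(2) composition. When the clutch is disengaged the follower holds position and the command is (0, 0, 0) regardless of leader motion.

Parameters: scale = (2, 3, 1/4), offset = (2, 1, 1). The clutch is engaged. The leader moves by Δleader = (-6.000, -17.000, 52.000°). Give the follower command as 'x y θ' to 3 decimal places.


-10.000 -50.000 14.000

axis x: 2·-6.000 + 2 = -10.000
axis y: 3·-17.000 + 1 = -50.000
axis θ: 1/4·52.000 + 1 = 14.000


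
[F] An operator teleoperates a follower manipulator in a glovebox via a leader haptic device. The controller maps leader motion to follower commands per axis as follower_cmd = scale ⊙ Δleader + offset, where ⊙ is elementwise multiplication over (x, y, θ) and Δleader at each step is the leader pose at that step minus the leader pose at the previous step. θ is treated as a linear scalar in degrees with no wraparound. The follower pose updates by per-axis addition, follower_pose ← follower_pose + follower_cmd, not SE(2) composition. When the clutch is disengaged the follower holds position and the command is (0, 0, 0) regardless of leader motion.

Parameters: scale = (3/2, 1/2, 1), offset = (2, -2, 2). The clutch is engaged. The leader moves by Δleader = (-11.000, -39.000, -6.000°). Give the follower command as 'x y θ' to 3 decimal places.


axis x: 3/2·-11.000 + 2 = -14.500
axis y: 1/2·-39.000 + -2 = -21.500
axis θ: 1·-6.000 + 2 = -4.000

-14.500 -21.500 -4.000


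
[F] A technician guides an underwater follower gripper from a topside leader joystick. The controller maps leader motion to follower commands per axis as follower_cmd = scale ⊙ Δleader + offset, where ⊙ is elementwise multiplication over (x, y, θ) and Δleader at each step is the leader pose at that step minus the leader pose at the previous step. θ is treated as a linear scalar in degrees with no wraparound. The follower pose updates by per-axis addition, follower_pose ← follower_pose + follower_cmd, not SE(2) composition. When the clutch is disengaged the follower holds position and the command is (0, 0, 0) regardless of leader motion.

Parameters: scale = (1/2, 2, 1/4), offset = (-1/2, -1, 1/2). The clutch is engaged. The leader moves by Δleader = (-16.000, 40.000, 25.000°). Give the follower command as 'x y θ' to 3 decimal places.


-8.500 79.000 6.750

axis x: 1/2·-16.000 + -1/2 = -8.500
axis y: 2·40.000 + -1 = 79.000
axis θ: 1/4·25.000 + 1/2 = 6.750
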